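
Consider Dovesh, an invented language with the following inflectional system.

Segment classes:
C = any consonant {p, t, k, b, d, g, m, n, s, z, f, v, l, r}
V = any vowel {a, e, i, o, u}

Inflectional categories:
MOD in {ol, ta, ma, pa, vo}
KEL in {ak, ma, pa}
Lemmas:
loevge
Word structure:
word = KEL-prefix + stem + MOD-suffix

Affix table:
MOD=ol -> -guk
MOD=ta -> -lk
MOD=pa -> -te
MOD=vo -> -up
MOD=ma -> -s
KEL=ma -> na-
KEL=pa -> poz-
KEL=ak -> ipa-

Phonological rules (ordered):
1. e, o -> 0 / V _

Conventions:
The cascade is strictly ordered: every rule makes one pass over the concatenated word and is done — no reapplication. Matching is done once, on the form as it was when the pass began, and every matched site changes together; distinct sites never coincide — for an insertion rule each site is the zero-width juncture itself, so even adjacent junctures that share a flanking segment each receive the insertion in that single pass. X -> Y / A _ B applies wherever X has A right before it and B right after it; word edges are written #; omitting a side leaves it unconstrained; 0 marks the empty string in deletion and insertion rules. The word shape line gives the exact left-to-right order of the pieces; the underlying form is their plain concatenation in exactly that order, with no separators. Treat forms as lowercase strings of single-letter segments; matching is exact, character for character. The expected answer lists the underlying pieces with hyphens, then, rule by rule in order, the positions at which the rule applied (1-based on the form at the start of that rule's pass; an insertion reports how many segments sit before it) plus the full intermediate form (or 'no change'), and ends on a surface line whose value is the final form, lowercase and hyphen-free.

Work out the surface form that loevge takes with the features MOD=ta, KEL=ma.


underlying: na-loevge-lk
1. e, o -> 0 / V _: fires at position(s) 5: nalovgelk
surface: nalovgelk


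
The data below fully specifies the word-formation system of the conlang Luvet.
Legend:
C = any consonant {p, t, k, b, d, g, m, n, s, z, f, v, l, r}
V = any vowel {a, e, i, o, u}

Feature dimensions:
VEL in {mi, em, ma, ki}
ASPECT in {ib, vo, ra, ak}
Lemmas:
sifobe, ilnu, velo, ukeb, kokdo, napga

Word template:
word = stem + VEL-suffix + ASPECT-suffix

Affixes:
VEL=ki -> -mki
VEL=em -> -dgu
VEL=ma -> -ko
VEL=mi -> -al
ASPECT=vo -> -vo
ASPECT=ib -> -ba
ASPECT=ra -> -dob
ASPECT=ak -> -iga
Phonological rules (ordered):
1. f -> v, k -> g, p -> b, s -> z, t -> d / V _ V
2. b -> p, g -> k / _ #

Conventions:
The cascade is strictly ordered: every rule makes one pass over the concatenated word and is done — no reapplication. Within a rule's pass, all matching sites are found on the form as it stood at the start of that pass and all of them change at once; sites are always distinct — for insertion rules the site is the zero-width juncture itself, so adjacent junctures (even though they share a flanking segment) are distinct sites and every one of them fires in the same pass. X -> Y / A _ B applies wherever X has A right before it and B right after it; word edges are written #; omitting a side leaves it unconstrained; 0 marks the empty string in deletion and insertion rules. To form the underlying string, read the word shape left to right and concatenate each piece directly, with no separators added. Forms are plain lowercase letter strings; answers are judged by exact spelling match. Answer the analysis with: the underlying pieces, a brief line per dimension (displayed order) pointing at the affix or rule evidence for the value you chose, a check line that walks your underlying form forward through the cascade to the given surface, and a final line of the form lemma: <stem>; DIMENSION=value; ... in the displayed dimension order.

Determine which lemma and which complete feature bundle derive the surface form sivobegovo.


underlying: sifobe-ko-vo
VEL=ma - signalled by the affix -ko
ASPECT=vo - signalled by the affix -vo
check: sifobekovo -> sivobegovo -> sivobegovo
lemma: sifobe; VEL=ma; ASPECT=vo


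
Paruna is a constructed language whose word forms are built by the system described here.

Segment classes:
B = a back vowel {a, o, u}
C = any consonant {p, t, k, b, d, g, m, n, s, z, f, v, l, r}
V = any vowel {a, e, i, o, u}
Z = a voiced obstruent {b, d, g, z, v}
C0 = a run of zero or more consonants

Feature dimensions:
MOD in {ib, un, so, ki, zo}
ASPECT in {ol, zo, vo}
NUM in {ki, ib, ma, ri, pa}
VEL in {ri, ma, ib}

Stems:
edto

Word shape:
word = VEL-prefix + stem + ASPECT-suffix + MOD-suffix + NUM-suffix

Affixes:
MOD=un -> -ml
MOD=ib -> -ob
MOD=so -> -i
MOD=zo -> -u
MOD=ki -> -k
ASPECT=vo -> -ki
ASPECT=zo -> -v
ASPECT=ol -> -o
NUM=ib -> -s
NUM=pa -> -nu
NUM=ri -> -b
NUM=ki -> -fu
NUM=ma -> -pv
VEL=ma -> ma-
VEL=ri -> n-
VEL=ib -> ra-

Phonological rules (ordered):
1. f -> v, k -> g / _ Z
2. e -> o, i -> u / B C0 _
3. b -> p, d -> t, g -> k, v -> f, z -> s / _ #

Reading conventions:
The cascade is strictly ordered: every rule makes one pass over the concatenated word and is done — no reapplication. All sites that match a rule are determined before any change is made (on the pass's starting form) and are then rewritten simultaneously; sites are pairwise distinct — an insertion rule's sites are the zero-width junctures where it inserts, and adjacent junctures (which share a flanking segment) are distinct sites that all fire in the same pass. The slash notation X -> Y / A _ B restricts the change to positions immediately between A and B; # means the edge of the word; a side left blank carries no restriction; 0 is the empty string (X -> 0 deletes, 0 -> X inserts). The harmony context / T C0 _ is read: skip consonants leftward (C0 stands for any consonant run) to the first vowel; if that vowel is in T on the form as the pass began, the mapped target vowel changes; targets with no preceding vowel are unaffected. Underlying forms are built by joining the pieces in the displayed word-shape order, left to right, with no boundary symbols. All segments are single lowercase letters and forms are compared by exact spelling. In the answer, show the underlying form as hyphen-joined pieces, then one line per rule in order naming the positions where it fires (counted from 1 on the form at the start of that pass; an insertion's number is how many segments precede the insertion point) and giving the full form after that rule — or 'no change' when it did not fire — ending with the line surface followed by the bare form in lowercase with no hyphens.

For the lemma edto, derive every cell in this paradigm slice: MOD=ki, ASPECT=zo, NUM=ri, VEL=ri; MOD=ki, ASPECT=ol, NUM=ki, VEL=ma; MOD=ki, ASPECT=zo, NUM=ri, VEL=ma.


cell MOD=ki, ASPECT=zo, NUM=ri, VEL=ri:
underlying: n-edto-v-k-b
1. f -> v, k -> g / _ Z: fires at position(s) 7: nedtovgb
2. e -> o, i -> u / B C0 _: no change
3. b -> p, d -> t, g -> k, v -> f, z -> s / _ #: fires at position(s) 8: nedtovgp
surface: nedtovgp

cell MOD=ki, ASPECT=ol, NUM=ki, VEL=ma:
underlying: ma-edto-o-k-fu
1. f -> v, k -> g / _ Z: no change
2. e -> o, i -> u / B C0 _: fires at position(s) 3: maodtookfu
3. b -> p, d -> t, g -> k, v -> f, z -> s / _ #: no change
surface: maodtookfu

cell MOD=ki, ASPECT=zo, NUM=ri, VEL=ma:
underlying: ma-edto-v-k-b
1. f -> v, k -> g / _ Z: fires at position(s) 8: maedtovgb
2. e -> o, i -> u / B C0 _: fires at position(s) 3: maodtovgb
3. b -> p, d -> t, g -> k, v -> f, z -> s / _ #: fires at position(s) 9: maodtovgp
surface: maodtovgp


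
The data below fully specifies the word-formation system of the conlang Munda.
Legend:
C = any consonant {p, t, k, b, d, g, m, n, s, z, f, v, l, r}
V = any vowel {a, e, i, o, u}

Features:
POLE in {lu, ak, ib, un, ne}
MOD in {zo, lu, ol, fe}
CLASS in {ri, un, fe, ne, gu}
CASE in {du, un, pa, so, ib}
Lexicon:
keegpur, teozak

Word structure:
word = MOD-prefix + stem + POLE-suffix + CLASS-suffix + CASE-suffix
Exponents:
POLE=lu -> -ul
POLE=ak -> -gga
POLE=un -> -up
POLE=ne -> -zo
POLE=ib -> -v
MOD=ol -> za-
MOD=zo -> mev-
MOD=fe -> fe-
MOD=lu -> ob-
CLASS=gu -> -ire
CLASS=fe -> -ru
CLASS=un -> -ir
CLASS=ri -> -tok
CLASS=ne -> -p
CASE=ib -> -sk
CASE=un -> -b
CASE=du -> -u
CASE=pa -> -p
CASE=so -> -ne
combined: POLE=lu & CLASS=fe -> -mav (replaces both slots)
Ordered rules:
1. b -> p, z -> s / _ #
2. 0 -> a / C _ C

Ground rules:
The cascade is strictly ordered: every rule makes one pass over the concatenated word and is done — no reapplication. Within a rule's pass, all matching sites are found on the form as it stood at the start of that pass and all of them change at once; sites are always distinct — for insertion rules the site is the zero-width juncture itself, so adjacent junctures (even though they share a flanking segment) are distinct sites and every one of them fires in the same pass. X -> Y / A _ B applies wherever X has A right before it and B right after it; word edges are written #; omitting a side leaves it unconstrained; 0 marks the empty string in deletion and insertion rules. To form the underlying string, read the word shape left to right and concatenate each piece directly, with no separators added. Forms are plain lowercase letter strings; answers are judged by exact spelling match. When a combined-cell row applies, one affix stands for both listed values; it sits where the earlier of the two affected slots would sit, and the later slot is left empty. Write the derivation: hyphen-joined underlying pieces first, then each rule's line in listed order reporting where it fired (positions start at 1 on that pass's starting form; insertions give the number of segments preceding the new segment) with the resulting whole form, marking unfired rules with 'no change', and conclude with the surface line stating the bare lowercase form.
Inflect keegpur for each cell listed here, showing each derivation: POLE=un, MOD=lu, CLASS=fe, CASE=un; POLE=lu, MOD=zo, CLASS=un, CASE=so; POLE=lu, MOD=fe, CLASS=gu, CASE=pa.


cell POLE=un, MOD=lu, CLASS=fe, CASE=un:
underlying: ob-keegpur-up-ru-b
1. b -> p, z -> s / _ #: fires at position(s) 14: obkeegpuruprup
2. 0 -> a / C _ C: inserts after position(s) 2, 6, 11: obakeegapuruparup
surface: obakeegapuruparup

cell POLE=lu, MOD=zo, CLASS=un, CASE=so:
underlying: mev-keegpur-ul-ir-ne
1. b -> p, z -> s / _ #: no change
2. 0 -> a / C _ C: inserts after position(s) 3, 7, 14: mevakeegapurulirane
surface: mevakeegapurulirane

cell POLE=lu, MOD=fe, CLASS=gu, CASE=pa:
underlying: fe-keegpur-ul-ire-p
1. b -> p, z -> s / _ #: no change
2. 0 -> a / C _ C: inserts after position(s) 6: fekeegapurulirep
surface: fekeegapurulirep


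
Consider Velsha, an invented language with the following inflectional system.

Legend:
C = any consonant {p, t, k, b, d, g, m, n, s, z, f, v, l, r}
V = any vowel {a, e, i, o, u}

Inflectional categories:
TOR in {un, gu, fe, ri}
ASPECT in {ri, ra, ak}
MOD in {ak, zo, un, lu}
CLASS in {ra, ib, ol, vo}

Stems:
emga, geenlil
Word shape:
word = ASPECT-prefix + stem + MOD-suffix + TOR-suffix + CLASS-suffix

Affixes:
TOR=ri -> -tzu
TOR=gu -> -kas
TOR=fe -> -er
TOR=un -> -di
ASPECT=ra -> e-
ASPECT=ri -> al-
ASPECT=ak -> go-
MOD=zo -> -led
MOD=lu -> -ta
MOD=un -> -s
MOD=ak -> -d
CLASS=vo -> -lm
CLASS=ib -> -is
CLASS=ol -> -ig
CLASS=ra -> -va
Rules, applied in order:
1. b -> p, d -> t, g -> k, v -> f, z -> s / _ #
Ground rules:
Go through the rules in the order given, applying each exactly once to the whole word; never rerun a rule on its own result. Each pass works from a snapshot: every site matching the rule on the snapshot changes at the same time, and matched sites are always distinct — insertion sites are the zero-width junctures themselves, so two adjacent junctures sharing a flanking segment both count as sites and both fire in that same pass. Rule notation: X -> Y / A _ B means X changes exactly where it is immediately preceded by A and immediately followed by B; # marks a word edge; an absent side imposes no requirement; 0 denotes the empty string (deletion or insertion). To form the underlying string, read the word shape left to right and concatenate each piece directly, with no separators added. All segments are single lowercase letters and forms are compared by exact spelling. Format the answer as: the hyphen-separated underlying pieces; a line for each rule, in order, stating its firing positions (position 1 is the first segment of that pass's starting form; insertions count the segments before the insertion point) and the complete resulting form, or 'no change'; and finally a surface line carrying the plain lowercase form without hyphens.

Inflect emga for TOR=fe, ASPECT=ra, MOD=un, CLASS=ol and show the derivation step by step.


underlying: e-emga-s-er-ig
1. b -> p, d -> t, g -> k, v -> f, z -> s / _ #: fires at position(s) 10: eemgaserik
surface: eemgaserik


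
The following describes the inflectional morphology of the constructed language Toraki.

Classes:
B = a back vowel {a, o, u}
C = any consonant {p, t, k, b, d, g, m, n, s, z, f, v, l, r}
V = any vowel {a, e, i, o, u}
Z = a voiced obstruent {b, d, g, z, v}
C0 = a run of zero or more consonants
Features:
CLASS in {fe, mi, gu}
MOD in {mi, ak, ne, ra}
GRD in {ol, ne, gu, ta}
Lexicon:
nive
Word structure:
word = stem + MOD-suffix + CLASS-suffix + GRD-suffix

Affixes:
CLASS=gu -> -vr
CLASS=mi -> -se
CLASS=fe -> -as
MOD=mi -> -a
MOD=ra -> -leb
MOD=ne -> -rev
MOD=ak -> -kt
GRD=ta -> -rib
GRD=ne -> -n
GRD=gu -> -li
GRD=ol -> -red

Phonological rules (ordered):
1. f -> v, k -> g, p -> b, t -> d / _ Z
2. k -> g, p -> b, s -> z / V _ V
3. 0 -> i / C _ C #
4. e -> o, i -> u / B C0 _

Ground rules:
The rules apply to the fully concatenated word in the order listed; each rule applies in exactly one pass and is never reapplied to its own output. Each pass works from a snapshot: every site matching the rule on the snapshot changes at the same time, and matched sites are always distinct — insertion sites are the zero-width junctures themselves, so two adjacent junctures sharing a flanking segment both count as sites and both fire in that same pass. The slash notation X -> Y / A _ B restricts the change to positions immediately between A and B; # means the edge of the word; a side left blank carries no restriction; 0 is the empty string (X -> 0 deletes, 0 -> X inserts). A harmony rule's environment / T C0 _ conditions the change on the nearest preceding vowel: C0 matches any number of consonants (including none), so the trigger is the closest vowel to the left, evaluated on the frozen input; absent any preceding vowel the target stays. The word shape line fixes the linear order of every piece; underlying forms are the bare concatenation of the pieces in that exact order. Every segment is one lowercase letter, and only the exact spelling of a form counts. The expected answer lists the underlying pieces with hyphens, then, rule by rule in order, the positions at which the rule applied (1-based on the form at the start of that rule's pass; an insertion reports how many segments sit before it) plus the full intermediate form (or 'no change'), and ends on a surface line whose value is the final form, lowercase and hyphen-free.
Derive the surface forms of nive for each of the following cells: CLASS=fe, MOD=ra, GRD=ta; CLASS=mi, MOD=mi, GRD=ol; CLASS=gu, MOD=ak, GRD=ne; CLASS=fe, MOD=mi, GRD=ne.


cell CLASS=fe, MOD=ra, GRD=ta:
underlying: nive-leb-as-rib
1. f -> v, k -> g, p -> b, t -> d / _ Z: no change
2. k -> g, p -> b, s -> z / V _ V: no change
3. 0 -> i / C _ C #: no change
4. e -> o, i -> u / B C0 _: fires at position(s) 11: nivelebasrub
surface: nivelebasrub

cell CLASS=mi, MOD=mi, GRD=ol:
underlying: nive-a-se-red
1. f -> v, k -> g, p -> b, t -> d / _ Z: no change
2. k -> g, p -> b, s -> z / V _ V: fires at position(s) 6: niveazered
3. 0 -> i / C _ C #: no change
4. e -> o, i -> u / B C0 _: fires at position(s) 7: niveazored
surface: niveazored

cell CLASS=gu, MOD=ak, GRD=ne:
underlying: nive-kt-vr-n
1. f -> v, k -> g, p -> b, t -> d / _ Z: fires at position(s) 6: nivekdvrn
2. k -> g, p -> b, s -> z / V _ V: no change
3. 0 -> i / C _ C #: inserts after position(s) 8: nivekdvrin
4. e -> o, i -> u / B C0 _: no change
surface: nivekdvrin

cell CLASS=fe, MOD=mi, GRD=ne:
underlying: nive-a-as-n
1. f -> v, k -> g, p -> b, t -> d / _ Z: no change
2. k -> g, p -> b, s -> z / V _ V: no change
3. 0 -> i / C _ C #: inserts after position(s) 7: niveaasin
4. e -> o, i -> u / B C0 _: fires at position(s) 8: niveaasun
surface: niveaasun


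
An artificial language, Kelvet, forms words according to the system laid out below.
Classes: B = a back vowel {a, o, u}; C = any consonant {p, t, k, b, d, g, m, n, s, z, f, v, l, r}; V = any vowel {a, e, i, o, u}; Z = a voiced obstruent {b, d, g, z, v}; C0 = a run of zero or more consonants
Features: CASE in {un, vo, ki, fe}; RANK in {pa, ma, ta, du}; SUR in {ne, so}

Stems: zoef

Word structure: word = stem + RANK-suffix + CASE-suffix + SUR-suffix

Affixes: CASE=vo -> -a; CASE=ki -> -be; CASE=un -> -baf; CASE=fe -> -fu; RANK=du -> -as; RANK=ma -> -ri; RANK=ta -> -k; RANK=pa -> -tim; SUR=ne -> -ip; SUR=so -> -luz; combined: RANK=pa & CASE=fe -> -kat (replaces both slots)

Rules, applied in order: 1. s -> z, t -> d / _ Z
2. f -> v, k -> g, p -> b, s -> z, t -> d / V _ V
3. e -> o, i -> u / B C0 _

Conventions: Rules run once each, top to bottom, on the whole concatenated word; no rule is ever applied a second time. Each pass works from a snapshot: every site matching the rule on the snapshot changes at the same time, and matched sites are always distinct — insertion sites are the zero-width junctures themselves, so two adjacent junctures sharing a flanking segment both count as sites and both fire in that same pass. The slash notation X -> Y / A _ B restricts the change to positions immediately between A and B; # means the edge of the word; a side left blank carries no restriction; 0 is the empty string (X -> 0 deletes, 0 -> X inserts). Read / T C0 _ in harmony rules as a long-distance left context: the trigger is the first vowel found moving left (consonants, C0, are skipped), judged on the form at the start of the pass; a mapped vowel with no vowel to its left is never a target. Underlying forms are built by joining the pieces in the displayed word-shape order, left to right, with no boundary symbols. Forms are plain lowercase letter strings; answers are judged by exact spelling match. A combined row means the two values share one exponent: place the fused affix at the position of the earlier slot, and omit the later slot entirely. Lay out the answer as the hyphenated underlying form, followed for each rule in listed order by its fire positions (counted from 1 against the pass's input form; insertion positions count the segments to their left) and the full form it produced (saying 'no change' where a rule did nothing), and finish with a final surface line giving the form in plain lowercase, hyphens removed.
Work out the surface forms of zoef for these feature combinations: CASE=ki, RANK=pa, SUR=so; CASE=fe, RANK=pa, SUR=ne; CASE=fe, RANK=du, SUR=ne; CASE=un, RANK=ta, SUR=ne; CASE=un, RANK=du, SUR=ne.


cell CASE=ki, RANK=pa, SUR=so:
underlying: zoef-tim-be-luz
1. s -> z, t -> d / _ Z: no change
2. f -> v, k -> g, p -> b, s -> z, t -> d / V _ V: no change
3. e -> o, i -> u / B C0 _: fires at position(s) 3: zooftimbeluz
surface: zooftimbeluz

cell CASE=fe, RANK=pa, SUR=ne:
underlying: zoef-kat-ip
1. s -> z, t -> d / _ Z: no change
2. f -> v, k -> g, p -> b, s -> z, t -> d / V _ V: fires at position(s) 7: zoefkadip
3. e -> o, i -> u / B C0 _: fires at position(s) 3, 8: zoofkadup
surface: zoofkadup

cell CASE=fe, RANK=du, SUR=ne:
underlying: zoef-as-fu-ip
1. s -> z, t -> d / _ Z: no change
2. f -> v, k -> g, p -> b, s -> z, t -> d / V _ V: fires at position(s) 4: zoevasfuip
3. e -> o, i -> u / B C0 _: fires at position(s) 3, 9: zoovasfuup
surface: zoovasfuup

cell CASE=un, RANK=ta, SUR=ne:
underlying: zoef-k-baf-ip
1. s -> z, t -> d / _ Z: no change
2. f -> v, k -> g, p -> b, s -> z, t -> d / V _ V: fires at position(s) 8: zoefkbavip
3. e -> o, i -> u / B C0 _: fires at position(s) 3, 9: zoofkbavup
surface: zoofkbavup

cell CASE=un, RANK=du, SUR=ne:
underlying: zoef-as-baf-ip
1. s -> z, t -> d / _ Z: fires at position(s) 6: zoefazbafip
2. f -> v, k -> g, p -> b, s -> z, t -> d / V _ V: fires at position(s) 4, 9: zoevazbavip
3. e -> o, i -> u / B C0 _: fires at position(s) 3, 10: zoovazbavup
surface: zoovazbavup


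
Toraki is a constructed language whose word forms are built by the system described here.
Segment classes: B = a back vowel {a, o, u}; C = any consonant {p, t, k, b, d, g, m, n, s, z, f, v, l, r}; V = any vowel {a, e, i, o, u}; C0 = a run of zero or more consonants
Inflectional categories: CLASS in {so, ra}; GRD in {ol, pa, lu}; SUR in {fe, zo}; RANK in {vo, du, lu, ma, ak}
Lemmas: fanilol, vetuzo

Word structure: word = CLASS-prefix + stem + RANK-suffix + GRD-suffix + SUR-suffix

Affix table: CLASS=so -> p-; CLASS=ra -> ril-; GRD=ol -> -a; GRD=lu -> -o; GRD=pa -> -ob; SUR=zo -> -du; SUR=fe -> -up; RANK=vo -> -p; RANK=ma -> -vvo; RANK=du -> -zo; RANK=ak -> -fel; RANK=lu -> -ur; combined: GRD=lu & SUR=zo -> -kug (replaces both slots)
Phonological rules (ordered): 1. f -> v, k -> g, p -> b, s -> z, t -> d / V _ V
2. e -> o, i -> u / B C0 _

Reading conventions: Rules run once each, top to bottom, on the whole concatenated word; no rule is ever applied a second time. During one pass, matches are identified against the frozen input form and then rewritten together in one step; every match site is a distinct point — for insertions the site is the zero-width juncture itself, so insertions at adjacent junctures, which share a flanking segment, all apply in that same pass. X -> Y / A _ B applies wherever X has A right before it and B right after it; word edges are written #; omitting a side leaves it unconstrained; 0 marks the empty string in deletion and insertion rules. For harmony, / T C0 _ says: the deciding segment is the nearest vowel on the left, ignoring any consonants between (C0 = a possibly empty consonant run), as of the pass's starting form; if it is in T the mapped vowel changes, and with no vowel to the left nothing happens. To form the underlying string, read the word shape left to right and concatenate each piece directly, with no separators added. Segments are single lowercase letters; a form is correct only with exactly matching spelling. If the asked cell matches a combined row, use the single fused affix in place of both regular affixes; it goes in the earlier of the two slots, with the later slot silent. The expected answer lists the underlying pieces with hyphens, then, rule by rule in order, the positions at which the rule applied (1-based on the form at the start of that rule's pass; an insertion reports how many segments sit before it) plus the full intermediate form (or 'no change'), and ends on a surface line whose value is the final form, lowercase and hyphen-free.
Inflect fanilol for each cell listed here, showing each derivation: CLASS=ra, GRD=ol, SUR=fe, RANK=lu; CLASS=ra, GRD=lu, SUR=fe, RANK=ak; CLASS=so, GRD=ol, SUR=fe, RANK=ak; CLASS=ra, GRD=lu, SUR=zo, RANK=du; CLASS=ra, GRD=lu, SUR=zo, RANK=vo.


cell CLASS=ra, GRD=ol, SUR=fe, RANK=lu:
underlying: ril-fanilol-ur-a-up
1. f -> v, k -> g, p -> b, s -> z, t -> d / V _ V: no change
2. e -> o, i -> u / B C0 _: fires at position(s) 7: rilfanuloluraup
surface: rilfanuloluraup

cell CLASS=ra, GRD=lu, SUR=fe, RANK=ak:
underlying: ril-fanilol-fel-o-up
1. f -> v, k -> g, p -> b, s -> z, t -> d / V _ V: no change
2. e -> o, i -> u / B C0 _: fires at position(s) 7, 12: rilfanulolfoloup
surface: rilfanulolfoloup

cell CLASS=so, GRD=ol, SUR=fe, RANK=ak:
underlying: p-fanilol-fel-a-up
1. f -> v, k -> g, p -> b, s -> z, t -> d / V _ V: no change
2. e -> o, i -> u / B C0 _: fires at position(s) 5, 10: pfanulolfolaup
surface: pfanulolfolaup

cell CLASS=ra, GRD=lu, SUR=zo, RANK=du:
underlying: ril-fanilol-zo-kug
1. f -> v, k -> g, p -> b, s -> z, t -> d / V _ V: fires at position(s) 13: rilfanilolzogug
2. e -> o, i -> u / B C0 _: fires at position(s) 7: rilfanulolzogug
surface: rilfanulolzogug

cell CLASS=ra, GRD=lu, SUR=zo, RANK=vo:
underlying: ril-fanilol-p-kug
1. f -> v, k -> g, p -> b, s -> z, t -> d / V _ V: no change
2. e -> o, i -> u / B C0 _: fires at position(s) 7: rilfanulolpkug
surface: rilfanulolpkug


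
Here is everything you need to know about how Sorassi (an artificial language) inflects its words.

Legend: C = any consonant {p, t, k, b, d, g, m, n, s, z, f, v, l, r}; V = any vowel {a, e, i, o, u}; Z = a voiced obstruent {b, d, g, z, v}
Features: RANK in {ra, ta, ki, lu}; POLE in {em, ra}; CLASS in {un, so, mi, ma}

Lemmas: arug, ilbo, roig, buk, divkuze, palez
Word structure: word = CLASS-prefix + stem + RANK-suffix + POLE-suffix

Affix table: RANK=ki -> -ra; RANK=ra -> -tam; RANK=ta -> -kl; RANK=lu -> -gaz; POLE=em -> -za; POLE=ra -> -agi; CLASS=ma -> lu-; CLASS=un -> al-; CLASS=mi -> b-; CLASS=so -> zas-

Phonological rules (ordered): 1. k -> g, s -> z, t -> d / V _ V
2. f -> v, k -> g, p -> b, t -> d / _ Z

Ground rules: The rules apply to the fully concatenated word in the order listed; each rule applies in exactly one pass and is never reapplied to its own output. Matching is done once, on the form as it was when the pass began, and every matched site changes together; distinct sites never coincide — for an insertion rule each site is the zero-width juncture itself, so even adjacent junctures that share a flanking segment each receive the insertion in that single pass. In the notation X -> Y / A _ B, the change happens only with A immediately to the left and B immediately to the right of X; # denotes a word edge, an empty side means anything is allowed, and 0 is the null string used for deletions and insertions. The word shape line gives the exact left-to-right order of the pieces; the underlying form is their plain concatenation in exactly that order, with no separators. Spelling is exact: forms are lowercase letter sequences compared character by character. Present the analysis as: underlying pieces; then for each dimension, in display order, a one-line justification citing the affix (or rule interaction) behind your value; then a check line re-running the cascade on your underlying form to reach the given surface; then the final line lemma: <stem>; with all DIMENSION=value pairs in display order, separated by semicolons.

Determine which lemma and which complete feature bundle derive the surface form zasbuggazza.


underlying: zas-buk-gaz-za
RANK=lu - signalled by the affix -gaz
POLE=em - signalled by the affix -za
CLASS=so - signalled by the affix zas-
check: zasbukgazza -> zasbukgazza -> zasbuggazza
lemma: buk; RANK=lu; POLE=em; CLASS=so


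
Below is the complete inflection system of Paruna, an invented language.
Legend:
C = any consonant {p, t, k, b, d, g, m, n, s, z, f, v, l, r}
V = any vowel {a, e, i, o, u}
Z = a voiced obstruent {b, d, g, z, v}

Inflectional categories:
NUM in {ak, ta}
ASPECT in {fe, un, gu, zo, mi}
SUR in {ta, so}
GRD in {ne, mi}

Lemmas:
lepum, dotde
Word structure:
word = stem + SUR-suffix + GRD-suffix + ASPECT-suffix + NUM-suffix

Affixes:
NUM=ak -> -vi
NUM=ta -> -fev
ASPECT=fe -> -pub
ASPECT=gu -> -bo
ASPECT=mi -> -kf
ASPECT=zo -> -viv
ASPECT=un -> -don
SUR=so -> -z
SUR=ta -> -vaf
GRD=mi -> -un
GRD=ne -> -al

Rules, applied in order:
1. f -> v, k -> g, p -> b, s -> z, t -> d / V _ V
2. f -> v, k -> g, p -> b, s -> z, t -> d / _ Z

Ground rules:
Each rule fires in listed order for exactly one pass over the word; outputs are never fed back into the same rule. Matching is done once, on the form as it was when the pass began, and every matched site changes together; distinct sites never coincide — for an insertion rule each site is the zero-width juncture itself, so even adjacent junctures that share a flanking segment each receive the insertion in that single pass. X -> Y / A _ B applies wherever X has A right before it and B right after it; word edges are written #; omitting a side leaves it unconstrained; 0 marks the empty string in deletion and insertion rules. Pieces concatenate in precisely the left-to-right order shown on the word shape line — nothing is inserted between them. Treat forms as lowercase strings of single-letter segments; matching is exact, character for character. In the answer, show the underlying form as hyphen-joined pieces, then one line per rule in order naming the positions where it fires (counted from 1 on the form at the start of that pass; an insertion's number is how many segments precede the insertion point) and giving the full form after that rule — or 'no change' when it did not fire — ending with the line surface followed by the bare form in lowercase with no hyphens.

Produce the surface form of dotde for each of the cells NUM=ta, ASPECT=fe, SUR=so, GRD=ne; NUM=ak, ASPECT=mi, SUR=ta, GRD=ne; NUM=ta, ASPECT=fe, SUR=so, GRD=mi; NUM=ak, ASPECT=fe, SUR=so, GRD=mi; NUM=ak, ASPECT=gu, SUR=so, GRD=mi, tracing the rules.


cell NUM=ta, ASPECT=fe, SUR=so, GRD=ne:
underlying: dotde-z-al-pub-fev
1. f -> v, k -> g, p -> b, s -> z, t -> d / V _ V: no change
2. f -> v, k -> g, p -> b, s -> z, t -> d / _ Z: fires at position(s) 3: doddezalpubfev
surface: doddezalpubfev

cell NUM=ak, ASPECT=mi, SUR=ta, GRD=ne:
underlying: dotde-vaf-al-kf-vi
1. f -> v, k -> g, p -> b, s -> z, t -> d / V _ V: fires at position(s) 8: dotdevavalkfvi
2. f -> v, k -> g, p -> b, s -> z, t -> d / _ Z: fires at position(s) 3, 12: doddevavalkvvi
surface: doddevavalkvvi

cell NUM=ta, ASPECT=fe, SUR=so, GRD=mi:
underlying: dotde-z-un-pub-fev
1. f -> v, k -> g, p -> b, s -> z, t -> d / V _ V: no change
2. f -> v, k -> g, p -> b, s -> z, t -> d / _ Z: fires at position(s) 3: doddezunpubfev
surface: doddezunpubfev

cell NUM=ak, ASPECT=fe, SUR=so, GRD=mi:
underlying: dotde-z-un-pub-vi
1. f -> v, k -> g, p -> b, s -> z, t -> d / V _ V: no change
2. f -> v, k -> g, p -> b, s -> z, t -> d / _ Z: fires at position(s) 3: doddezunpubvi
surface: doddezunpubvi

cell NUM=ak, ASPECT=gu, SUR=so, GRD=mi:
underlying: dotde-z-un-bo-vi
1. f -> v, k -> g, p -> b, s -> z, t -> d / V _ V: no change
2. f -> v, k -> g, p -> b, s -> z, t -> d / _ Z: fires at position(s) 3: doddezunbovi
surface: doddezunbovi


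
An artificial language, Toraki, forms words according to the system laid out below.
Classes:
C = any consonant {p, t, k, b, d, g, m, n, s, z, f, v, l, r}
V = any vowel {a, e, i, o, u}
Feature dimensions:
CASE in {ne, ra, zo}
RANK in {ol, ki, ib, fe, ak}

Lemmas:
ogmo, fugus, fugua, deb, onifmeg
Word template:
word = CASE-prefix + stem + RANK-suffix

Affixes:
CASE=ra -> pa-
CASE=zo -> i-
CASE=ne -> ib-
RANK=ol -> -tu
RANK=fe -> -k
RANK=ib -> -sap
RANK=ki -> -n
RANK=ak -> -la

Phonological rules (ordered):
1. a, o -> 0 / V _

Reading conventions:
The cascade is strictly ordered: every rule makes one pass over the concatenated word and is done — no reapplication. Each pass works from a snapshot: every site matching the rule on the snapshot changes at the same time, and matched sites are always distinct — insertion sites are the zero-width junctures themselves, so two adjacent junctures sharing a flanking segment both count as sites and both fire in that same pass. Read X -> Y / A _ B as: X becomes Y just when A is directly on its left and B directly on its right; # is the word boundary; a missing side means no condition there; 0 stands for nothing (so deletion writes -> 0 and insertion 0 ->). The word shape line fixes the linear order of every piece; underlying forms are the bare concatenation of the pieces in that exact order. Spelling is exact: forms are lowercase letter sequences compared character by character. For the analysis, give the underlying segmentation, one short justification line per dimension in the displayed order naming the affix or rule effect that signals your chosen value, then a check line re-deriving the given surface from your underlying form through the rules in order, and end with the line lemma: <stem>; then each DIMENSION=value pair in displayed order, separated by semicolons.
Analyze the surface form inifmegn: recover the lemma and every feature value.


underlying: i-onifmeg-n
CASE=zo - signalled by the affix i-
RANK=ki - signalled by the affix -n
check: ionifmegn -> inifmegn
lemma: onifmeg; CASE=zo; RANK=ki


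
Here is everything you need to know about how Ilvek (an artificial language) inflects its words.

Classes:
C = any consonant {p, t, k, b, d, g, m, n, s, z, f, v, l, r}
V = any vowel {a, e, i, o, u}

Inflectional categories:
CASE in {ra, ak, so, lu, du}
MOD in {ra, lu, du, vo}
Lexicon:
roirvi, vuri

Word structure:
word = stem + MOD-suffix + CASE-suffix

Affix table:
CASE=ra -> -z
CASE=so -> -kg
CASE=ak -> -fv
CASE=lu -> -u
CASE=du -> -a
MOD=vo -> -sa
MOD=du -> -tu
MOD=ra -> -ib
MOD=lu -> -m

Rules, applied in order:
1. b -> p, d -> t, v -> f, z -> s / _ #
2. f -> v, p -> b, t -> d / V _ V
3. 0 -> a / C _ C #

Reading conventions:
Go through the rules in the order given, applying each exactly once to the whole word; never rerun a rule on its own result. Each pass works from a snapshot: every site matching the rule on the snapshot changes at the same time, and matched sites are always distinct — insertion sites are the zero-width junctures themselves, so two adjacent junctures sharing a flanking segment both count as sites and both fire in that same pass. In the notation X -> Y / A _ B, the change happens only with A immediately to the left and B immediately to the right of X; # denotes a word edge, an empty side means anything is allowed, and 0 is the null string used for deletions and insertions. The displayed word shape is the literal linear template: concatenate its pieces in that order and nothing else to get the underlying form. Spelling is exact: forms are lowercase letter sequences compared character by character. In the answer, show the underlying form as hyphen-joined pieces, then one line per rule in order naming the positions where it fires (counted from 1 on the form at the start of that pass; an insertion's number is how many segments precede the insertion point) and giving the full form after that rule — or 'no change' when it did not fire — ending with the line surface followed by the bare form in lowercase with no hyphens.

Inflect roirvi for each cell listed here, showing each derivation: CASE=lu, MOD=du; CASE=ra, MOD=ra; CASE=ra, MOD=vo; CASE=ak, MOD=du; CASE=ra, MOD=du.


cell CASE=lu, MOD=du:
underlying: roirvi-tu-u
1. b -> p, d -> t, v -> f, z -> s / _ #: no change
2. f -> v, p -> b, t -> d / V _ V: fires at position(s) 7: roirviduu
3. 0 -> a / C _ C #: no change
surface: roirviduu

cell CASE=ra, MOD=ra:
underlying: roirvi-ib-z
1. b -> p, d -> t, v -> f, z -> s / _ #: fires at position(s) 9: roirviibs
2. f -> v, p -> b, t -> d / V _ V: no change
3. 0 -> a / C _ C #: inserts after position(s) 8: roirviibas
surface: roirviibas

cell CASE=ra, MOD=vo:
underlying: roirvi-sa-z
1. b -> p, d -> t, v -> f, z -> s / _ #: fires at position(s) 9: roirvisas
2. f -> v, p -> b, t -> d / V _ V: no change
3. 0 -> a / C _ C #: no change
surface: roirvisas

cell CASE=ak, MOD=du:
underlying: roirvi-tu-fv
1. b -> p, d -> t, v -> f, z -> s / _ #: fires at position(s) 10: roirvituff
2. f -> v, p -> b, t -> d / V _ V: fires at position(s) 7: roirviduff
3. 0 -> a / C _ C #: inserts after position(s) 9: roirvidufaf
surface: roirvidufaf

cell CASE=ra, MOD=du:
underlying: roirvi-tu-z
1. b -> p, d -> t, v -> f, z -> s / _ #: fires at position(s) 9: roirvitus
2. f -> v, p -> b, t -> d / V _ V: fires at position(s) 7: roirvidus
3. 0 -> a / C _ C #: no change
surface: roirvidus


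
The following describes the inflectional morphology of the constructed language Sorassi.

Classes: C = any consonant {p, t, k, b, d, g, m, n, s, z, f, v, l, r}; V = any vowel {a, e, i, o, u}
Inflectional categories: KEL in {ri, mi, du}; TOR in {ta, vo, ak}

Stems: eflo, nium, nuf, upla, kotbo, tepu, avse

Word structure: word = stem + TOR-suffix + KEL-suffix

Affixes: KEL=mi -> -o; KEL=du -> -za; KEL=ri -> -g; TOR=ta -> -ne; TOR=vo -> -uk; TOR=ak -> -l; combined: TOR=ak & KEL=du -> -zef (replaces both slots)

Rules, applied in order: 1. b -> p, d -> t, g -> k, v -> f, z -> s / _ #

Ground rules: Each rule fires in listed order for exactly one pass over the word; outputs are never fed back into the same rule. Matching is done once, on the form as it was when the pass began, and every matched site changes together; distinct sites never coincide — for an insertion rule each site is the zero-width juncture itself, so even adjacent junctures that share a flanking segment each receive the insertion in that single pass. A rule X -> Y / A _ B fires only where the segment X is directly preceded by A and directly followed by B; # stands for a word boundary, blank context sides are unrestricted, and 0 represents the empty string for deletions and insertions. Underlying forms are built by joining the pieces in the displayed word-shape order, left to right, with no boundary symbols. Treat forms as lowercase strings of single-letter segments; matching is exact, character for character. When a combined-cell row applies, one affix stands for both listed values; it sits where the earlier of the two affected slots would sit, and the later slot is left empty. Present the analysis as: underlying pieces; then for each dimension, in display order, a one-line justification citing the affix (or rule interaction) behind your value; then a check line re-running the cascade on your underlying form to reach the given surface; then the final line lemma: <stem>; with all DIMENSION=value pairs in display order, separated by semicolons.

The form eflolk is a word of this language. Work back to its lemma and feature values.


underlying: eflo-l-g
KEL=ri - signalled by the affix -g
TOR=ak - signalled by the affix -l
check: eflolg -> eflolk
lemma: eflo; KEL=ri; TOR=ak


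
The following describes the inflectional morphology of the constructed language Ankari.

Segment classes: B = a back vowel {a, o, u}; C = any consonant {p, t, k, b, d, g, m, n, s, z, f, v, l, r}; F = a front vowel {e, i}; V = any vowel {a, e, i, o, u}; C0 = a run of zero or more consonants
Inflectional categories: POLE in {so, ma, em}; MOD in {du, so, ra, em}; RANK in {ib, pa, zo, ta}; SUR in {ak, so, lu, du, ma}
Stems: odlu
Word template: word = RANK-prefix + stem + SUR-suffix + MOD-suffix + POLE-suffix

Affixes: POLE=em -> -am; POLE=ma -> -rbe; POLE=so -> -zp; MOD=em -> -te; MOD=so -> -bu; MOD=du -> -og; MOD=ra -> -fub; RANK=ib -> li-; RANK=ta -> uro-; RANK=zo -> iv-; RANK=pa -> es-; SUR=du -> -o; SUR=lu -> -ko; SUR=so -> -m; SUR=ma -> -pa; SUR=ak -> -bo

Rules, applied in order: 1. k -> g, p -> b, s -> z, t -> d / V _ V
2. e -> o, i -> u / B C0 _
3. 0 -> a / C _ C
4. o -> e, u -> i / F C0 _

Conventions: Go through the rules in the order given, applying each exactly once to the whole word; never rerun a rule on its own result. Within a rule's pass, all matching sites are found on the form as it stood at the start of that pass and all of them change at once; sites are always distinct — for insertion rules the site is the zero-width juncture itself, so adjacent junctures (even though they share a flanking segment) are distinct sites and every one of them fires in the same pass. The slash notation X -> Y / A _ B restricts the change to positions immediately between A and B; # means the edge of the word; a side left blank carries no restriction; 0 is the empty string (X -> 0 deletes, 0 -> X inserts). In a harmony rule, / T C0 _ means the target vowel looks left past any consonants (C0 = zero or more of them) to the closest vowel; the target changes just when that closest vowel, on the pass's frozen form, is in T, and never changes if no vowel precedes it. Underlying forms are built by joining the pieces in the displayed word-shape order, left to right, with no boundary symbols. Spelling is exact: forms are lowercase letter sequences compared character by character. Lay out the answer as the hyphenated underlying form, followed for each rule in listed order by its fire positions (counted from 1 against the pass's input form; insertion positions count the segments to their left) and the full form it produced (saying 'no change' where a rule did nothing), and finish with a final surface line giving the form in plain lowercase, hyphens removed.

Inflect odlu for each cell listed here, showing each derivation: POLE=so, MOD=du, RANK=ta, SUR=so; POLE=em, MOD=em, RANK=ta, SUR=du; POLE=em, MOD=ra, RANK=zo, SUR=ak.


cell POLE=so, MOD=du, RANK=ta, SUR=so:
underlying: uro-odlu-m-og-zp
1. k -> g, p -> b, s -> z, t -> d / V _ V: no change
2. e -> o, i -> u / B C0 _: no change
3. 0 -> a / C _ C: inserts after position(s) 5, 10, 11: uroodalumogazap
4. o -> e, u -> i / F C0 _: no change
surface: uroodalumogazap

cell POLE=em, MOD=em, RANK=ta, SUR=du:
underlying: uro-odlu-o-te-am
1. k -> g, p -> b, s -> z, t -> d / V _ V: fires at position(s) 9: uroodluodeam
2. e -> o, i -> u / B C0 _: fires at position(s) 10: uroodluodoam
3. 0 -> a / C _ C: inserts after position(s) 5: uroodaluodoam
4. o -> e, u -> i / F C0 _: no change
surface: uroodaluodoam

cell POLE=em, MOD=ra, RANK=zo, SUR=ak:
underlying: iv-odlu-bo-fub-am
1. k -> g, p -> b, s -> z, t -> d / V _ V: no change
2. e -> o, i -> u / B C0 _: no change
3. 0 -> a / C _ C: inserts after position(s) 4: ivodalubofubam
4. o -> e, u -> i / F C0 _: fires at position(s) 3: ivedalubofubam
surface: ivedalubofubam
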